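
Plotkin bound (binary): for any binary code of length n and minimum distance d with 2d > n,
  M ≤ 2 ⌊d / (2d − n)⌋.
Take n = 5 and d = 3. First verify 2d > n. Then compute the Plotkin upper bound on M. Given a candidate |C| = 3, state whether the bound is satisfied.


Plotkin bound M ≤ 6; given |C| = 3 ≤ bound (satisfied).

Check applicability: 2d = 6, n = 5.
2d − n = 1 > 0, so Plotkin applies.
Compute d/(2d−n) = 3/1 ≈ 3.0000.
⌊d/(2d−n)⌋ = 3.
Plotkin bound: M ≤ 2·3 = 6.
Given |C| = 3, check: satisfied.
This |C| is below the Plotkin bound.


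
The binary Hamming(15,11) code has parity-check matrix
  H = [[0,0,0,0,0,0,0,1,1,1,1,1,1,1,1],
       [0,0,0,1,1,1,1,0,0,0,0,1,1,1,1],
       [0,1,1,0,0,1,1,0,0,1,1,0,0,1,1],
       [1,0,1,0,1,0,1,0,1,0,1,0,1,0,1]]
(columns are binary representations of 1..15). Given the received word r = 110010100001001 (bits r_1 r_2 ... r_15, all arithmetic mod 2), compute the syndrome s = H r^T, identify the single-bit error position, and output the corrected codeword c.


s = (0, 0, 1, 0)^T, error position = 2, corrected codeword c = 100010100001001

Compute s = H r^T mod 2 one row at a time:
  s_1 = 0 + 0 + 0 + 0 + 1 + 0 + 0 + 1 = 2 ≡ 0 (mod 2).
  s_2 = 0 + 1 + 0 + 1 + 1 + 0 + 0 + 1 = 4 ≡ 0 (mod 2).
  s_3 = 1 + 0 + 0 + 1 + 0 + 0 + 0 + 1 = 3 ≡ 1 (mod 2).
  s_4 = 1 + 0 + 1 + 1 + 0 + 0 + 0 + 1 = 4 ≡ 0 (mod 2).
s = (0, 0, 1, 0)^T — this equals column 2 of H (binary 0010), so error is at position 2.
Correct: flip bit 2 of r = 110010100001001 to get c = 100010100001001.


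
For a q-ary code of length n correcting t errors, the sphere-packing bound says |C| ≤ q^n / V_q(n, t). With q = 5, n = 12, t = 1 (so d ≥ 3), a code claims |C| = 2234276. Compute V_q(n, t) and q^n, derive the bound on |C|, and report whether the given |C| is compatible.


V_q(n, t) = 49, q^n = 244140625, Hamming bound = 4982461, |C| = 2234276 ≤ bound (satisfied).

Step 1: Compute V_q(n, t) = Σ_{j=0}^1 C(n, j) (q−1)^j.
  j = 0: C(12,0)·(4)^0 = 1·1 = 1.
  j = 1: C(12,1)·(4)^1 = 12·4 = 48.
  V_q(n, t) = 1 + 48 = 49.
Step 2: q^n = 5^12 = 244140625.
Step 3: Hamming bound ⌊q^n / V_q(n,t)⌋ = ⌊244140625/49⌋ = 4982461.
Step 4: Compare |C| = 2234276 to 4982461: satisfied.
The claimed |C| lies below the Hamming bound.


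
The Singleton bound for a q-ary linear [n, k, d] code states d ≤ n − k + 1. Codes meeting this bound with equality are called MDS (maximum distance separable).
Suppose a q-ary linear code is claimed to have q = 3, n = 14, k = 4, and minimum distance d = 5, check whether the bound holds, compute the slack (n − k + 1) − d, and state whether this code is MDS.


Singleton RHS = n − k + 1 = 11, slack = 6, bound satisfied, not MDS.

Singleton bound: d ≤ n − k + 1.
Here n = 14, k = 4, so n − k + 1 = 11.
Given d = 5, check d ≤ 11: YES.
Slack = (n − k + 1) − d = 6.
The code is NOT MDS (slack = 6 > 0).
Description: the claimed parameters are [14, 4, 5]_3; such a code would be non-MDS.


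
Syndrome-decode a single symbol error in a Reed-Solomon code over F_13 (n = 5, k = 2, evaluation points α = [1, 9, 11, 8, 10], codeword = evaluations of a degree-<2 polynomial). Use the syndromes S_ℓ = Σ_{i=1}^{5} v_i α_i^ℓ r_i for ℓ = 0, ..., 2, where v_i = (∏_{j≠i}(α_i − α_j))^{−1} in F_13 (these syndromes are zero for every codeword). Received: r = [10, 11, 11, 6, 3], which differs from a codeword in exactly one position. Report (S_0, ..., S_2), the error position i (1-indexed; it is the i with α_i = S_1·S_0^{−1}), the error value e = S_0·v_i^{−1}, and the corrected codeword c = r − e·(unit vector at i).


S = (2, 9, 8), error at position 3, error magnitude e = 3, c = [10, 11, 8, 6, 3].

Step 1: column multipliers v_i = (∏_{j≠i}(α_i − α_j))^{−1} mod 13.
  i = 1 (α = 1): (1−9)(1−11)(1−8)(1−10) = (−8)·(−10)·(−7)·(−9) = 5040 ≡ 9, so v_1 = 9^{−1} = 3 (mod 13).
  i = 2 (α = 9): (9−1)(9−11)(9−8)(9−10) = 8·(−2)·1·(−1) = 16 ≡ 3, so v_2 = 3^{−1} = 9 (mod 13).
  i = 3 (α = 11): (11−1)(11−9)(11−8)(11−10) = 10·2·3·1 = 60 ≡ 8, so v_3 = 8^{−1} = 5 (mod 13).
  i = 4 (α = 8): (8−1)(8−9)(8−11)(8−10) = 7·(−1)·(−3)·(−2) = −42 ≡ 10, so v_4 = 10^{−1} = 4 (mod 13).
  i = 5 (α = 10): (10−1)(10−9)(10−11)(10−8) = 9·1·(−1)·2 = −18 ≡ 8, so v_5 = 8^{−1} = 5 (mod 13).
  v = [3, 9, 5, 4, 5].
Step 2: syndromes of r = [10, 11, 11, 6, 3] (all sums mod 13).
  S_0 = Σ v_i r_i = 3·10 + 9·11 + 5·11 + 4·6 + 5·3 = 223 ≡ 2.
  S_1 = Σ v_i α_i r_i = 3·1·10 + 9·9·11 + 5·11·11 + 4·8·6 + 5·10·3 = 1868 ≡ 9.
  α_i^2 mod 13 = [1, 3, 4, 12, 9].
  S_2 = Σ v_i α_i^2 r_i = 3·1·10 + 9·3·11 + 5·4·11 + 4·12·6 + 5·9·3 = 970 ≡ 8.
  S = (2, 9, 8) ≠ 0, so r is not a codeword (an error is present).
Step 3: locate the error. For a single error e at position i, S_ℓ = v_i·e·α_i^ℓ, so α_err = S_1/S_0.
  S_0^{−1} = 2^{−1} = 7 (mod 13), so α_err = 9·7 = 63 ≡ 11 = α_3. Error position i = 3.
  Consistency check: S_2/S_1 = 8·3 = 24 ≡ 11 = α_err ✓ (single-error assumption holds).
Step 4: error magnitude e = S_0/v_3 = S_0·∏_{j≠3}(α_3 − α_j) = 2·8 = 16 ≡ 3 (mod 13).
Step 5: correct position 3: c_3 = r_3 − e = 11 − 3 ≡ 8 (mod 13). Hence c = [10, 11, 8, 6, 3].
  Check: interpolating c through the α_i gives m(x) = 5 + 5·x (degree < 2) with m(α_i) = c_i for every i, so c is indeed a codeword.


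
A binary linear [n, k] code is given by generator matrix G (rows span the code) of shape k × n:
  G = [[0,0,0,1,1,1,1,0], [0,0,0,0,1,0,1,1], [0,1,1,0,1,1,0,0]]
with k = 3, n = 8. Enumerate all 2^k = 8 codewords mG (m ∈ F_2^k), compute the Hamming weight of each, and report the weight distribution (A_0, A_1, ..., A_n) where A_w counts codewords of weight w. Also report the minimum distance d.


Weight distribution: A_0 = 1, A_3 = 2, A_4 = 3, A_5 = 2. Minimum distance d = 3.

Enumerate all 2^3 = 8 messages m ∈ F_2^3.
For each, compute codeword c = mG in F_2^8, then tally its weight.
  m = 000 → c = 00000000, weight = 0.
  m = 100 → c = 00011110, weight = 4.
  m = 010 → c = 00001011, weight = 3.
  m = 110 → c = 00010101, weight = 3.
  m = 001 → c = 01101100, weight = 4.
  m = 101 → c = 01110010, weight = 4.
  m = 011 → c = 01100111, weight = 5.
  m = 111 → c = 01111001, weight = 5.
Tally weights:
  weight 0: 1 codewords.
  weight 3: 2 codewords.
  weight 4: 3 codewords.
  weight 5: 2 codewords.
Minimum distance d = smallest w > 0 with A_w > 0 = 3.
Sanity: Σ A_w = 8 = 2^3 = 8 ✓.


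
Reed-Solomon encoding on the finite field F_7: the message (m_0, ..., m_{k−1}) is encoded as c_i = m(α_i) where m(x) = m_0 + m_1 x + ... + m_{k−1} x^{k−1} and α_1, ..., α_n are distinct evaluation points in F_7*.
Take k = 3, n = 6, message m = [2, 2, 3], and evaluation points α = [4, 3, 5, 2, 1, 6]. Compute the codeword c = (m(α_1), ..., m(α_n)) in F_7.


c = [2, 0, 3, 4, 0, 3]

Message polynomial: m(x) = 2 + 2·x + 3·x^2 (mod 7).
For each evaluation point α_i, compute m(α_i) mod 7:
  α_1 = 4: Horner steps 3 → 0 → 2, so m(4) = 2.
  α_2 = 3: Horner steps 3 → 4 → 0, so m(3) = 0.
  α_3 = 5: Horner steps 3 → 3 → 3, so m(5) = 3.
  α_4 = 2: Horner steps 3 → 1 → 4, so m(2) = 4.
  α_5 = 1: Horner steps 3 → 5 → 0, so m(1) = 0.
  α_6 = 6: Horner steps 3 → 6 → 3, so m(6) = 3.
Codeword c = [2, 0, 3, 4, 0, 3] ∈ F_7^6.


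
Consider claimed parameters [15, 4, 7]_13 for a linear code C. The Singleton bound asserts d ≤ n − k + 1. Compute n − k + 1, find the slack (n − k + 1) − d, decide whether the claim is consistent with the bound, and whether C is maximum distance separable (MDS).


Singleton RHS = n − k + 1 = 12, slack = 5, bound satisfied, not MDS.

Singleton bound: d ≤ n − k + 1.
Here n = 15, k = 4, so n − k + 1 = 12.
Given d = 7, check d ≤ 12: YES.
Slack = (n − k + 1) − d = 5.
The code is NOT MDS (slack = 5 > 0).
Description: the claimed parameters are [15, 4, 7]_13; such a code would be non-MDS.


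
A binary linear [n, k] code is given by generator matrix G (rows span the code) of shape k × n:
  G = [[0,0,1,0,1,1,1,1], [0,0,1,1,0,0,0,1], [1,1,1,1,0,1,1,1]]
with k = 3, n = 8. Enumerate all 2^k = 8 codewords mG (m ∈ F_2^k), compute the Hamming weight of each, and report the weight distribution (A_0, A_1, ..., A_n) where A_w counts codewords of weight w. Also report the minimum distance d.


Weight distribution: A_0 = 1, A_3 = 1, A_4 = 3, A_5 = 2, A_7 = 1. Minimum distance d = 3.

Enumerate all 2^3 = 8 messages m ∈ F_2^3.
For each, compute codeword c = mG in F_2^8, then tally its weight.
  m = 000 → c = 00000000, weight = 0.
  m = 100 → c = 00101111, weight = 5.
  m = 010 → c = 00110001, weight = 3.
  m = 110 → c = 00011110, weight = 4.
  m = 001 → c = 11110111, weight = 7.
  m = 101 → c = 11011000, weight = 4.
  m = 011 → c = 11000110, weight = 4.
  m = 111 → c = 11101001, weight = 5.
Tally weights:
  weight 0: 1 codewords.
  weight 3: 1 codewords.
  weight 4: 3 codewords.
  weight 5: 2 codewords.
  weight 7: 1 codewords.
Minimum distance d = smallest w > 0 with A_w > 0 = 3.
Sanity: Σ A_w = 8 = 2^3 = 8 ✓.


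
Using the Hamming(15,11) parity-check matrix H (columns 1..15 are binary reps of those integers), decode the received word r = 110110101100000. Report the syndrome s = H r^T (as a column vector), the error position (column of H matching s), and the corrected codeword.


s = (0, 1, 1, 0)^T, error position = 6, corrected codeword c = 110111101100000

Compute s = H r^T mod 2 one row at a time:
  s_1 = 0 + 1 + 1 + 0 + 0 + 0 + 0 + 0 = 2 ≡ 0 (mod 2).
  s_2 = 1 + 1 + 0 + 1 + 0 + 0 + 0 + 0 = 3 ≡ 1 (mod 2).
  s_3 = 1 + 0 + 0 + 1 + 1 + 0 + 0 + 0 = 3 ≡ 1 (mod 2).
  s_4 = 1 + 0 + 1 + 1 + 1 + 0 + 0 + 0 = 4 ≡ 0 (mod 2).
s = (0, 1, 1, 0)^T — this equals column 6 of H (binary 0110), so error is at position 6.
Correct: flip bit 6 of r = 110110101100000 to get c = 110111101100000.


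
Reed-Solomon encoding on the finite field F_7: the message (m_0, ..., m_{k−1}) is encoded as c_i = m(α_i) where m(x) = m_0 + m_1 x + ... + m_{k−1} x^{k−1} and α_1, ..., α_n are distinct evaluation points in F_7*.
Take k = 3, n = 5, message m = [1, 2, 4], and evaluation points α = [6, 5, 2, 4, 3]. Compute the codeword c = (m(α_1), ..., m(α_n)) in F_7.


c = [3, 6, 0, 3, 1]

Message polynomial: m(x) = 1 + 2·x + 4·x^2 (mod 7).
For each evaluation point α_i, compute m(α_i) mod 7:
  α_1 = 6: Horner steps 4 → 5 → 3, so m(6) = 3.
  α_2 = 5: Horner steps 4 → 1 → 6, so m(5) = 6.
  α_3 = 2: Horner steps 4 → 3 → 0, so m(2) = 0.
  α_4 = 4: Horner steps 4 → 4 → 3, so m(4) = 3.
  α_5 = 3: Horner steps 4 → 0 → 1, so m(3) = 1.
Codeword c = [3, 6, 0, 3, 1] ∈ F_7^5.


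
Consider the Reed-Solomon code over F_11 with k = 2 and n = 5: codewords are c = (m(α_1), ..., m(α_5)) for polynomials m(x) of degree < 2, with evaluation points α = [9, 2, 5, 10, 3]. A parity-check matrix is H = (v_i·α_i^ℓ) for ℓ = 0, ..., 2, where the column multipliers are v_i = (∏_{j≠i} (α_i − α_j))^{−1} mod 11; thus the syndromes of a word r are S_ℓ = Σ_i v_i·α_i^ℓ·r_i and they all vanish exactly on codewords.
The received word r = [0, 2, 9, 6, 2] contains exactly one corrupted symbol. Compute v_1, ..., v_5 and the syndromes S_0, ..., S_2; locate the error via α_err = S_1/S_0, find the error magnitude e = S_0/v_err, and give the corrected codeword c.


S = (4, 1, 3), error at position 5, error magnitude e = 5, c = [0, 2, 9, 6, 8].

Step 1: column multipliers v_i = (∏_{j≠i}(α_i − α_j))^{−1} mod 11.
  i = 1 (α = 9): (9−2)(9−5)(9−10)(9−3) = 7·4·(−1)·6 = −168 ≡ 8, so v_1 = 8^{−1} = 7 (mod 11).
  i = 2 (α = 2): (2−9)(2−5)(2−10)(2−3) = (−7)·(−3)·(−8)·(−1) = 168 ≡ 3, so v_2 = 3^{−1} = 4 (mod 11).
  i = 3 (α = 5): (5−9)(5−2)(5−10)(5−3) = (−4)·3·(−5)·2 = 120 ≡ 10, so v_3 = 10^{−1} = 10 (mod 11).
  i = 4 (α = 10): (10−9)(10−2)(10−5)(10−3) = 1·8·5·7 = 280 ≡ 5, so v_4 = 5^{−1} = 9 (mod 11).
  i = 5 (α = 3): (3−9)(3−2)(3−5)(3−10) = (−6)·1·(−2)·(−7) = −84 ≡ 4, so v_5 = 4^{−1} = 3 (mod 11).
  v = [7, 4, 10, 9, 3].
Step 2: syndromes of r = [0, 2, 9, 6, 2] (all sums mod 11).
  S_0 = Σ v_i r_i = 7·0 + 4·2 + 10·9 + 9·6 + 3·2 = 158 ≡ 4.
  S_1 = Σ v_i α_i r_i = 7·9·0 + 4·2·2 + 10·5·9 + 9·10·6 + 3·3·2 = 1024 ≡ 1.
  α_i^2 mod 11 = [4, 4, 3, 1, 9].
  S_2 = Σ v_i α_i^2 r_i = 7·4·0 + 4·4·2 + 10·3·9 + 9·1·6 + 3·9·2 = 410 ≡ 3.
  S = (4, 1, 3) ≠ 0, so r is not a codeword (an error is present).
Step 3: locate the error. For a single error e at position i, S_ℓ = v_i·e·α_i^ℓ, so α_err = S_1/S_0.
  S_0^{−1} = 4^{−1} = 3 (mod 11), so α_err = 1·3 = 3 ≡ 3 = α_5. Error position i = 5.
  Consistency check: S_2/S_1 = 3·1 = 3 ≡ 3 = α_err ✓ (single-error assumption holds).
Step 4: error magnitude e = S_0/v_5 = S_0·∏_{j≠5}(α_5 − α_j) = 4·4 = 16 ≡ 5 (mod 11).
Step 5: correct position 5: c_5 = r_5 − e = 2 − 5 ≡ 8 (mod 11). Hence c = [0, 2, 9, 6, 8].
  Check: interpolating c through the α_i gives m(x) = 1 + 6·x (degree < 2) with m(α_i) = c_i for every i, so c is indeed a codeword.


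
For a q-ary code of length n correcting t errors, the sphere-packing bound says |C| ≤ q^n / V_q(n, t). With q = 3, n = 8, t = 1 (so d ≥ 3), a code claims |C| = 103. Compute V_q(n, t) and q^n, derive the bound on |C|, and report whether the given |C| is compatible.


V_q(n, t) = 17, q^n = 6561, Hamming bound = 385, |C| = 103 ≤ bound (satisfied).

Step 1: Compute V_q(n, t) = Σ_{j=0}^1 C(n, j) (q−1)^j.
  j = 0: C(8,0)·(2)^0 = 1·1 = 1.
  j = 1: C(8,1)·(2)^1 = 8·2 = 16.
  V_q(n, t) = 1 + 16 = 17.
Step 2: q^n = 3^8 = 6561.
Step 3: Hamming bound ⌊q^n / V_q(n,t)⌋ = ⌊6561/17⌋ = 385.
Step 4: Compare |C| = 103 to 385: satisfied.
The claimed |C| lies below the Hamming bound.


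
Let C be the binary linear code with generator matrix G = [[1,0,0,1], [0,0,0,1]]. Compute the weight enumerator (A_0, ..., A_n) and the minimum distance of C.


Weight distribution: A_0 = 1, A_1 = 2, A_2 = 1. Minimum distance d = 1.

Enumerate all 2^2 = 4 messages m ∈ F_2^2.
For each, compute codeword c = mG in F_2^4, then tally its weight.
  m = 00 → c = 0000, weight = 0.
  m = 10 → c = 1001, weight = 2.
  m = 01 → c = 0001, weight = 1.
  m = 11 → c = 1000, weight = 1.
Tally weights:
  weight 0: 1 codewords.
  weight 1: 2 codewords.
  weight 2: 1 codewords.
Minimum distance d = smallest w > 0 with A_w > 0 = 1.
Sanity: Σ A_w = 4 = 2^2 = 4 ✓.


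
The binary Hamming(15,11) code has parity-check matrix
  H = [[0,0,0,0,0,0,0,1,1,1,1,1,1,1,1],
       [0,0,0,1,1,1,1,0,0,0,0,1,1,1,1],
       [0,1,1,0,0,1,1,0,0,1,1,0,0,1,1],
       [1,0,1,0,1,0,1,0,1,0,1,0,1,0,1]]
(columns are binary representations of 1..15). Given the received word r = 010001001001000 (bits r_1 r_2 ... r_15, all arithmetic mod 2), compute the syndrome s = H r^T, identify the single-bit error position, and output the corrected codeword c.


s = (0, 0, 0, 1)^T, error position = 1, corrected codeword c = 110001001001000

Compute s = H r^T mod 2 one row at a time:
  s_1 = 0 + 1 + 0 + 0 + 1 + 0 + 0 + 0 = 2 ≡ 0 (mod 2).
  s_2 = 0 + 0 + 1 + 0 + 1 + 0 + 0 + 0 = 2 ≡ 0 (mod 2).
  s_3 = 1 + 0 + 1 + 0 + 0 + 0 + 0 + 0 = 2 ≡ 0 (mod 2).
  s_4 = 0 + 0 + 0 + 0 + 1 + 0 + 0 + 0 = 1 ≡ 1 (mod 2).
s = (0, 0, 0, 1)^T — this equals column 1 of H (binary 0001), so error is at position 1.
Correct: flip bit 1 of r = 010001001001000 to get c = 110001001001000.


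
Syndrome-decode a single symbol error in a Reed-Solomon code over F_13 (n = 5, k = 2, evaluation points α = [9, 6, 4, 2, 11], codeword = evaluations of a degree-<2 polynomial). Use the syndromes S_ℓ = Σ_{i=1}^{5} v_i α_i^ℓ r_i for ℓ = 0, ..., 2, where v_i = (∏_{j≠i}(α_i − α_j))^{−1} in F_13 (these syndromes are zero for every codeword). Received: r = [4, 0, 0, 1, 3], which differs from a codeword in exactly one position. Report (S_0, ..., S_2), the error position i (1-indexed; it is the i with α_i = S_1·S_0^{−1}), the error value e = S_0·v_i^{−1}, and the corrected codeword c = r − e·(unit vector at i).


S = (9, 2, 12), error at position 2, error magnitude e = 1, c = [4, 12, 0, 1, 3].

Step 1: column multipliers v_i = (∏_{j≠i}(α_i − α_j))^{−1} mod 13.
  i = 1 (α = 9): (9−6)(9−4)(9−2)(9−11) = 3·5·7·(−2) = −210 ≡ 11, so v_1 = 11^{−1} = 6 (mod 13).
  i = 2 (α = 6): (6−9)(6−4)(6−2)(6−11) = (−3)·2·4·(−5) = 120 ≡ 3, so v_2 = 3^{−1} = 9 (mod 13).
  i = 3 (α = 4): (4−9)(4−6)(4−2)(4−11) = (−5)·(−2)·2·(−7) = −140 ≡ 3, so v_3 = 3^{−1} = 9 (mod 13).
  i = 4 (α = 2): (2−9)(2−6)(2−4)(2−11) = (−7)·(−4)·(−2)·(−9) = 504 ≡ 10, so v_4 = 10^{−1} = 4 (mod 13).
  i = 5 (α = 11): (11−9)(11−6)(11−4)(11−2) = 2·5·7·9 = 630 ≡ 6, so v_5 = 6^{−1} = 11 (mod 13).
  v = [6, 9, 9, 4, 11].
Step 2: syndromes of r = [4, 0, 0, 1, 3] (all sums mod 13).
  S_0 = Σ v_i r_i = 6·4 + 9·0 + 9·0 + 4·1 + 11·3 = 61 ≡ 9.
  S_1 = Σ v_i α_i r_i = 6·9·4 + 9·6·0 + 9·4·0 + 4·2·1 + 11·11·3 = 587 ≡ 2.
  α_i^2 mod 13 = [3, 10, 3, 4, 4].
  S_2 = Σ v_i α_i^2 r_i = 6·3·4 + 9·10·0 + 9·3·0 + 4·4·1 + 11·4·3 = 220 ≡ 12.
  S = (9, 2, 12) ≠ 0, so r is not a codeword (an error is present).
Step 3: locate the error. For a single error e at position i, S_ℓ = v_i·e·α_i^ℓ, so α_err = S_1/S_0.
  S_0^{−1} = 9^{−1} = 3 (mod 13), so α_err = 2·3 = 6 ≡ 6 = α_2. Error position i = 2.
  Consistency check: S_2/S_1 = 12·7 = 84 ≡ 6 = α_err ✓ (single-error assumption holds).
Step 4: error magnitude e = S_0/v_2 = S_0·∏_{j≠2}(α_2 − α_j) = 9·3 = 27 ≡ 1 (mod 13).
Step 5: correct position 2: c_2 = r_2 − e = 0 − 1 ≡ 12 (mod 13). Hence c = [4, 12, 0, 1, 3].
  Check: interpolating c through the α_i gives m(x) = 2 + 6·x (degree < 2) with m(α_i) = c_i for every i, so c is indeed a codeword.


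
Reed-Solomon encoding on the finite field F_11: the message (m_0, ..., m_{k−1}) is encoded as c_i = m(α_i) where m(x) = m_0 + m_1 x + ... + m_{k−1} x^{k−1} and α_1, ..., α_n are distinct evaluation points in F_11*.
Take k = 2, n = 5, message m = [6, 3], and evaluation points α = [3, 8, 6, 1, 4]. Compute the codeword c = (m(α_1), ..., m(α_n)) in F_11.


c = [4, 8, 2, 9, 7]

Message polynomial: m(x) = 6 + 3·x (mod 11).
For each evaluation point α_i, compute m(α_i) mod 11:
  α_1 = 3: Horner steps 3 → 4, so m(3) = 4.
  α_2 = 8: Horner steps 3 → 8, so m(8) = 8.
  α_3 = 6: Horner steps 3 → 2, so m(6) = 2.
  α_4 = 1: Horner steps 3 → 9, so m(1) = 9.
  α_5 = 4: Horner steps 3 → 7, so m(4) = 7.
Codeword c = [4, 8, 2, 9, 7] ∈ F_11^5.


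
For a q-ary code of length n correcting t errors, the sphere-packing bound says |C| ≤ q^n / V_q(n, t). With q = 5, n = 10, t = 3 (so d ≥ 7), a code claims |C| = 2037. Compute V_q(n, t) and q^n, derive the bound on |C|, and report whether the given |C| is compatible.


V_q(n, t) = 8441, q^n = 9765625, Hamming bound = 1156, |C| = 2037 > bound (violated).

Step 1: Compute V_q(n, t) = Σ_{j=0}^3 C(n, j) (q−1)^j.
  j = 0: C(10,0)·(4)^0 = 1·1 = 1.
  j = 1: C(10,1)·(4)^1 = 10·4 = 40.
  j = 2: C(10,2)·(4)^2 = 45·16 = 720.
  j = 3: C(10,3)·(4)^3 = 120·64 = 7680.
  V_q(n, t) = 1 + 40 + 720 + 7680 = 8441.
Step 2: q^n = 5^10 = 9765625.
Step 3: Hamming bound ⌊q^n / V_q(n,t)⌋ = ⌊9765625/8441⌋ = 1156.
Step 4: Compare |C| = 2037 to 1156: violated.
The claimed |C| lies above the Hamming bound, so no 5-ary code of length 10 with d ≥ 7 can have 2037 codewords.


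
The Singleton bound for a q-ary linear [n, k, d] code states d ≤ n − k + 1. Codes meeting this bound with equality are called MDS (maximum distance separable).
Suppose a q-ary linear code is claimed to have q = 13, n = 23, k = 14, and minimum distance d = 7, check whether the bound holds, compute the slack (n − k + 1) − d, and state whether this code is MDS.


Singleton RHS = n − k + 1 = 10, slack = 3, bound satisfied, not MDS.

Singleton bound: d ≤ n − k + 1.
Here n = 23, k = 14, so n − k + 1 = 10.
Given d = 7, check d ≤ 10: YES.
Slack = (n − k + 1) − d = 3.
The code is NOT MDS (slack = 3 > 0).
Description: the claimed parameters are [23, 14, 7]_13; such a code would be non-MDS.


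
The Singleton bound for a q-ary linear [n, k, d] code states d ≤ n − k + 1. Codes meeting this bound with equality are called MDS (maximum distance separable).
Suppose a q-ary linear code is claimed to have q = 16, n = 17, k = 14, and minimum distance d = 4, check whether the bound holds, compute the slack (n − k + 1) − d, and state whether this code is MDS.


Singleton RHS = n − k + 1 = 4, slack = 0, bound satisfied, MDS.

Singleton bound: d ≤ n − k + 1.
Here n = 17, k = 14, so n − k + 1 = 4.
Given d = 4, check d ≤ 4: YES.
Slack = (n − k + 1) − d = 0.
The code is MDS (slack = 0).
Description: the claimed parameters are [17, 14, 4]_16; such a code would be MDS (meets Singleton bound).


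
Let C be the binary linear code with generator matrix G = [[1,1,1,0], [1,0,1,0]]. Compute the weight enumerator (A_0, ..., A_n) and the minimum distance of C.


Weight distribution: A_0 = 1, A_1 = 1, A_2 = 1, A_3 = 1. Minimum distance d = 1.

Enumerate all 2^2 = 4 messages m ∈ F_2^2.
For each, compute codeword c = mG in F_2^4, then tally its weight.
  m = 00 → c = 0000, weight = 0.
  m = 10 → c = 1110, weight = 3.
  m = 01 → c = 1010, weight = 2.
  m = 11 → c = 0100, weight = 1.
Tally weights:
  weight 0: 1 codewords.
  weight 1: 1 codewords.
  weight 2: 1 codewords.
  weight 3: 1 codewords.
Minimum distance d = smallest w > 0 with A_w > 0 = 1.
Sanity: Σ A_w = 4 = 2^2 = 4 ✓.


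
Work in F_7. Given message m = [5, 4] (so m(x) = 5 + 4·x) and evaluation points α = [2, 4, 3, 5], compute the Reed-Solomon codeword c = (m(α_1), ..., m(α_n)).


c = [6, 0, 3, 4]

Message polynomial: m(x) = 5 + 4·x (mod 7).
For each evaluation point α_i, compute m(α_i) mod 7:
  α_1 = 2: Horner steps 4 → 6, so m(2) = 6.
  α_2 = 4: Horner steps 4 → 0, so m(4) = 0.
  α_3 = 3: Horner steps 4 → 3, so m(3) = 3.
  α_4 = 5: Horner steps 4 → 4, so m(5) = 4.
Codeword c = [6, 0, 3, 4] ∈ F_7^4.


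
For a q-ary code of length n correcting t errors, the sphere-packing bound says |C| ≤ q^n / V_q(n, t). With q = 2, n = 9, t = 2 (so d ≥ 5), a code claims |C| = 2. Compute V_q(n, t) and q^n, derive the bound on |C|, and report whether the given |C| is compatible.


V_q(n, t) = 46, q^n = 512, Hamming bound = 11, |C| = 2 ≤ bound (satisfied).

Step 1: Compute V_q(n, t) = Σ_{j=0}^2 C(n, j) (q−1)^j.
  j = 0: C(9,0)·(1)^0 = 1·1 = 1.
  j = 1: C(9,1)·(1)^1 = 9·1 = 9.
  j = 2: C(9,2)·(1)^2 = 36·1 = 36.
  V_q(n, t) = 1 + 9 + 36 = 46.
Step 2: q^n = 2^9 = 512.
Step 3: Hamming bound ⌊q^n / V_q(n,t)⌋ = ⌊512/46⌋ = 11.
Step 4: Compare |C| = 2 to 11: satisfied.
The claimed |C| lies below the Hamming bound.


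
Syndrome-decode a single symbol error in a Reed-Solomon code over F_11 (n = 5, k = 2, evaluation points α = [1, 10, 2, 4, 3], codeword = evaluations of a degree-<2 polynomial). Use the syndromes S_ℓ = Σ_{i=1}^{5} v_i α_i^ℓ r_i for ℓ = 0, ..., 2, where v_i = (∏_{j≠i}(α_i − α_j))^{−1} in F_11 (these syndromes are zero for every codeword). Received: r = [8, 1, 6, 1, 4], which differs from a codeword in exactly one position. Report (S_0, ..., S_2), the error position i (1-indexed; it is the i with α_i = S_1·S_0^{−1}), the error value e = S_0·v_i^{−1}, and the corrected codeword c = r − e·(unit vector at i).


S = (4, 5, 9), error at position 4, error magnitude e = 10, c = [8, 1, 6, 2, 4].

Step 1: column multipliers v_i = (∏_{j≠i}(α_i − α_j))^{−1} mod 11.
  i = 1 (α = 1): (1−10)(1−2)(1−4)(1−3) = (−9)·(−1)·(−3)·(−2) = 54 ≡ 10, so v_1 = 10^{−1} = 10 (mod 11).
  i = 2 (α = 10): (10−1)(10−2)(10−4)(10−3) = 9·8·6·7 = 3024 ≡ 10, so v_2 = 10^{−1} = 10 (mod 11).
  i = 3 (α = 2): (2−1)(2−10)(2−4)(2−3) = 1·(−8)·(−2)·(−1) = −16 ≡ 6, so v_3 = 6^{−1} = 2 (mod 11).
  i = 4 (α = 4): (4−1)(4−10)(4−2)(4−3) = 3·(−6)·2·1 = −36 ≡ 8, so v_4 = 8^{−1} = 7 (mod 11).
  i = 5 (α = 3): (3−1)(3−10)(3−2)(3−4) = 2·(−7)·1·(−1) = 14 ≡ 3, so v_5 = 3^{−1} = 4 (mod 11).
  v = [10, 10, 2, 7, 4].
Step 2: syndromes of r = [8, 1, 6, 1, 4] (all sums mod 11).
  S_0 = Σ v_i r_i = 10·8 + 10·1 + 2·6 + 7·1 + 4·4 = 125 ≡ 4.
  S_1 = Σ v_i α_i r_i = 10·1·8 + 10·10·1 + 2·2·6 + 7·4·1 + 4·3·4 = 280 ≡ 5.
  α_i^2 mod 11 = [1, 1, 4, 5, 9].
  S_2 = Σ v_i α_i^2 r_i = 10·1·8 + 10·1·1 + 2·4·6 + 7·5·1 + 4·9·4 = 317 ≡ 9.
  S = (4, 5, 9) ≠ 0, so r is not a codeword (an error is present).
Step 3: locate the error. For a single error e at position i, S_ℓ = v_i·e·α_i^ℓ, so α_err = S_1/S_0.
  S_0^{−1} = 4^{−1} = 3 (mod 11), so α_err = 5·3 = 15 ≡ 4 = α_4. Error position i = 4.
  Consistency check: S_2/S_1 = 9·9 = 81 ≡ 4 = α_err ✓ (single-error assumption holds).
Step 4: error magnitude e = S_0/v_4 = S_0·∏_{j≠4}(α_4 − α_j) = 4·8 = 32 ≡ 10 (mod 11).
Step 5: correct position 4: c_4 = r_4 − e = 1 − 10 ≡ 2 (mod 11). Hence c = [8, 1, 6, 2, 4].
  Check: interpolating c through the α_i gives m(x) = 10 + 9·x (degree < 2) with m(α_i) = c_i for every i, so c is indeed a codeword.


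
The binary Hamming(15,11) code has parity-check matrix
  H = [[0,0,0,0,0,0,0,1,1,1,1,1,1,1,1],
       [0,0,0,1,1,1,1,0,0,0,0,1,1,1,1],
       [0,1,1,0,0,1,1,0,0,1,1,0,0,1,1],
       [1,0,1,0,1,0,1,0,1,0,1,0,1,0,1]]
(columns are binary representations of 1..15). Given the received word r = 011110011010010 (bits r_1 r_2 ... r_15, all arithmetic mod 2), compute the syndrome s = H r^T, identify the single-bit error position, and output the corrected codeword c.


s = (0, 1, 0, 0)^T, error position = 4, corrected codeword c = 011010011010010

Compute s = H r^T mod 2 one row at a time:
  s_1 = 1 + 1 + 0 + 1 + 0 + 0 + 1 + 0 = 4 ≡ 0 (mod 2).
  s_2 = 1 + 1 + 0 + 0 + 0 + 0 + 1 + 0 = 3 ≡ 1 (mod 2).
  s_3 = 1 + 1 + 0 + 0 + 0 + 1 + 1 + 0 = 4 ≡ 0 (mod 2).
  s_4 = 0 + 1 + 1 + 0 + 1 + 1 + 0 + 0 = 4 ≡ 0 (mod 2).
s = (0, 1, 0, 0)^T — this equals column 4 of H (binary 0100), so error is at position 4.
Correct: flip bit 4 of r = 011110011010010 to get c = 011010011010010.


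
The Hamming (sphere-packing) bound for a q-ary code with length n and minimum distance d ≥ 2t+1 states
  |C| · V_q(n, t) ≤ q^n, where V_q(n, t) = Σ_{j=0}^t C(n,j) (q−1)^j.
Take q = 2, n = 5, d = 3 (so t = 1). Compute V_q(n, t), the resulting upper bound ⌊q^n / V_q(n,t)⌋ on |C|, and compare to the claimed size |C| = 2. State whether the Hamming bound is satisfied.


V_q(n, t) = 6, q^n = 32, Hamming bound = 5, |C| = 2 ≤ bound (satisfied).

Step 1: Compute V_q(n, t) = Σ_{j=0}^1 C(n, j) (q−1)^j.
  j = 0: C(5,0)·(1)^0 = 1·1 = 1.
  j = 1: C(5,1)·(1)^1 = 5·1 = 5.
  V_q(n, t) = 1 + 5 = 6.
Step 2: q^n = 2^5 = 32.
Step 3: Hamming bound ⌊q^n / V_q(n,t)⌋ = ⌊32/6⌋ = 5.
Step 4: Compare |C| = 2 to 5: satisfied.
The claimed |C| lies below the Hamming bound.


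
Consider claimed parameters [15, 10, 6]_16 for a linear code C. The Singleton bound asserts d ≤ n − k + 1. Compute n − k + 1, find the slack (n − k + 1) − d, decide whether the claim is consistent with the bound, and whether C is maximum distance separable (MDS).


Singleton RHS = n − k + 1 = 6, slack = 0, bound satisfied, MDS.

Singleton bound: d ≤ n − k + 1.
Here n = 15, k = 10, so n − k + 1 = 6.
Given d = 6, check d ≤ 6: YES.
Slack = (n − k + 1) − d = 0.
The code is MDS (slack = 0).
Description: the claimed parameters are [15, 10, 6]_16; such a code would be MDS (meets Singleton bound).


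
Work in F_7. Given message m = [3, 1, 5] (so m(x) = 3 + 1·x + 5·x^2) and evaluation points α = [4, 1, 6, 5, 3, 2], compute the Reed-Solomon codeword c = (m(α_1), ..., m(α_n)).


c = [3, 2, 0, 0, 2, 4]

Message polynomial: m(x) = 3 + 1·x + 5·x^2 (mod 7).
For each evaluation point α_i, compute m(α_i) mod 7:
  α_1 = 4: Horner steps 5 → 0 → 3, so m(4) = 3.
  α_2 = 1: Horner steps 5 → 6 → 2, so m(1) = 2.
  α_3 = 6: Horner steps 5 → 3 → 0, so m(6) = 0.
  α_4 = 5: Horner steps 5 → 5 → 0, so m(5) = 0.
  α_5 = 3: Horner steps 5 → 2 → 2, so m(3) = 2.
  α_6 = 2: Horner steps 5 → 4 → 4, so m(2) = 4.
Codeword c = [3, 2, 0, 0, 2, 4] ∈ F_7^6.


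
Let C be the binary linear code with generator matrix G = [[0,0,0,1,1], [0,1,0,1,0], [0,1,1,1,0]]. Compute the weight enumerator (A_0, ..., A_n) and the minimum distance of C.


Weight distribution: A_0 = 1, A_1 = 1, A_2 = 3, A_3 = 3. Minimum distance d = 1.

Enumerate all 2^3 = 8 messages m ∈ F_2^3.
For each, compute codeword c = mG in F_2^5, then tally its weight.
  m = 000 → c = 00000, weight = 0.
  m = 100 → c = 00011, weight = 2.
  m = 010 → c = 01010, weight = 2.
  m = 110 → c = 01001, weight = 2.
  m = 001 → c = 01110, weight = 3.
  m = 101 → c = 01101, weight = 3.
  m = 011 → c = 00100, weight = 1.
  m = 111 → c = 00111, weight = 3.
Tally weights:
  weight 0: 1 codewords.
  weight 1: 1 codewords.
  weight 2: 3 codewords.
  weight 3: 3 codewords.
Minimum distance d = smallest w > 0 with A_w > 0 = 1.
Sanity: Σ A_w = 8 = 2^3 = 8 ✓.


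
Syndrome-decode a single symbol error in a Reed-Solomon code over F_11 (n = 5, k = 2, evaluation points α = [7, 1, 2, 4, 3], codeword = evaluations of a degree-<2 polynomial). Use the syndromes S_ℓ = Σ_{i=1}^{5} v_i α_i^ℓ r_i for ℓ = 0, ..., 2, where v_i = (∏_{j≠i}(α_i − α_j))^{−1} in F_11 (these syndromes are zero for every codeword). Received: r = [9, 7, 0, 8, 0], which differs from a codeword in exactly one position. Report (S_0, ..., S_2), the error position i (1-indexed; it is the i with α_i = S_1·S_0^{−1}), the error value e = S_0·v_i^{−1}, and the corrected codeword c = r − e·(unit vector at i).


S = (5, 4, 1), error at position 5, error magnitude e = 7, c = [9, 7, 0, 8, 4].

Step 1: column multipliers v_i = (∏_{j≠i}(α_i − α_j))^{−1} mod 11.
  i = 1 (α = 7): (7−1)(7−2)(7−4)(7−3) = 6·5·3·4 = 360 ≡ 8, so v_1 = 8^{−1} = 7 (mod 11).
  i = 2 (α = 1): (1−7)(1−2)(1−4)(1−3) = (−6)·(−1)·(−3)·(−2) = 36 ≡ 3, so v_2 = 3^{−1} = 4 (mod 11).
  i = 3 (α = 2): (2−7)(2−1)(2−4)(2−3) = (−5)·1·(−2)·(−1) = −10 ≡ 1, so v_3 = 1^{−1} = 1 (mod 11).
  i = 4 (α = 4): (4−7)(4−1)(4−2)(4−3) = (−3)·3·2·1 = −18 ≡ 4, so v_4 = 4^{−1} = 3 (mod 11).
  i = 5 (α = 3): (3−7)(3−1)(3−2)(3−4) = (−4)·2·1·(−1) = 8 ≡ 8, so v_5 = 8^{−1} = 7 (mod 11).
  v = [7, 4, 1, 3, 7].
Step 2: syndromes of r = [9, 7, 0, 8, 0] (all sums mod 11).
  S_0 = Σ v_i r_i = 7·9 + 4·7 + 1·0 + 3·8 + 7·0 = 115 ≡ 5.
  S_1 = Σ v_i α_i r_i = 7·7·9 + 4·1·7 + 1·2·0 + 3·4·8 + 7·3·0 = 565 ≡ 4.
  α_i^2 mod 11 = [5, 1, 4, 5, 9].
  S_2 = Σ v_i α_i^2 r_i = 7·5·9 + 4·1·7 + 1·4·0 + 3·5·8 + 7·9·0 = 463 ≡ 1.
  S = (5, 4, 1) ≠ 0, so r is not a codeword (an error is present).
Step 3: locate the error. For a single error e at position i, S_ℓ = v_i·e·α_i^ℓ, so α_err = S_1/S_0.
  S_0^{−1} = 5^{−1} = 9 (mod 11), so α_err = 4·9 = 36 ≡ 3 = α_5. Error position i = 5.
  Consistency check: S_2/S_1 = 1·3 = 3 ≡ 3 = α_err ✓ (single-error assumption holds).
Step 4: error magnitude e = S_0/v_5 = S_0·∏_{j≠5}(α_5 − α_j) = 5·8 = 40 ≡ 7 (mod 11).
Step 5: correct position 5: c_5 = r_5 − e = 0 − 7 ≡ 4 (mod 11). Hence c = [9, 7, 0, 8, 4].
  Check: interpolating c through the α_i gives m(x) = 3 + 4·x (degree < 2) with m(α_i) = c_i for every i, so c is indeed a codeword.


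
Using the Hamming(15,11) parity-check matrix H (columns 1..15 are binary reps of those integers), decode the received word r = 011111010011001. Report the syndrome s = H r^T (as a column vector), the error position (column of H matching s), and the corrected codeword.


s = (0, 1, 1, 0)^T, error position = 6, corrected codeword c = 011110010011001

Compute s = H r^T mod 2 one row at a time:
  s_1 = 1 + 0 + 0 + 1 + 1 + 0 + 0 + 1 = 4 ≡ 0 (mod 2).
  s_2 = 1 + 1 + 1 + 0 + 1 + 0 + 0 + 1 = 5 ≡ 1 (mod 2).
  s_3 = 1 + 1 + 1 + 0 + 0 + 1 + 0 + 1 = 5 ≡ 1 (mod 2).
  s_4 = 0 + 1 + 1 + 0 + 0 + 1 + 0 + 1 = 4 ≡ 0 (mod 2).
s = (0, 1, 1, 0)^T — this equals column 6 of H (binary 0110), so error is at position 6.
Correct: flip bit 6 of r = 011111010011001 to get c = 011110010011001.


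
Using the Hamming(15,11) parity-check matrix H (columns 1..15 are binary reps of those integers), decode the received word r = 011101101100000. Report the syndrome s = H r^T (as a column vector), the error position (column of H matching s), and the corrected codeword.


s = (0, 1, 1, 1)^T, error position = 7, corrected codeword c = 011101001100000

Compute s = H r^T mod 2 one row at a time:
  s_1 = 0 + 1 + 1 + 0 + 0 + 0 + 0 + 0 = 2 ≡ 0 (mod 2).
  s_2 = 1 + 0 + 1 + 1 + 0 + 0 + 0 + 0 = 3 ≡ 1 (mod 2).
  s_3 = 1 + 1 + 1 + 1 + 1 + 0 + 0 + 0 = 5 ≡ 1 (mod 2).
  s_4 = 0 + 1 + 0 + 1 + 1 + 0 + 0 + 0 = 3 ≡ 1 (mod 2).
s = (0, 1, 1, 1)^T — this equals column 7 of H (binary 0111), so error is at position 7.
Correct: flip bit 7 of r = 011101101100000 to get c = 011101001100000.


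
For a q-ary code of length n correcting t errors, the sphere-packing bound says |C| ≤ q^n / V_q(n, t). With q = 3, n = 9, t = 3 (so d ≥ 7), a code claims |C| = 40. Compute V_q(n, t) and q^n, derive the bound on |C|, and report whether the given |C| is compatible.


V_q(n, t) = 835, q^n = 19683, Hamming bound = 23, |C| = 40 > bound (violated).

Step 1: Compute V_q(n, t) = Σ_{j=0}^3 C(n, j) (q−1)^j.
  j = 0: C(9,0)·(2)^0 = 1·1 = 1.
  j = 1: C(9,1)·(2)^1 = 9·2 = 18.
  j = 2: C(9,2)·(2)^2 = 36·4 = 144.
  j = 3: C(9,3)·(2)^3 = 84·8 = 672.
  V_q(n, t) = 1 + 18 + 144 + 672 = 835.
Step 2: q^n = 3^9 = 19683.
Step 3: Hamming bound ⌊q^n / V_q(n,t)⌋ = ⌊19683/835⌋ = 23.
Step 4: Compare |C| = 40 to 23: violated.
The claimed |C| lies above the Hamming bound, so no 3-ary code of length 9 with d ≥ 7 can have 40 codewords.


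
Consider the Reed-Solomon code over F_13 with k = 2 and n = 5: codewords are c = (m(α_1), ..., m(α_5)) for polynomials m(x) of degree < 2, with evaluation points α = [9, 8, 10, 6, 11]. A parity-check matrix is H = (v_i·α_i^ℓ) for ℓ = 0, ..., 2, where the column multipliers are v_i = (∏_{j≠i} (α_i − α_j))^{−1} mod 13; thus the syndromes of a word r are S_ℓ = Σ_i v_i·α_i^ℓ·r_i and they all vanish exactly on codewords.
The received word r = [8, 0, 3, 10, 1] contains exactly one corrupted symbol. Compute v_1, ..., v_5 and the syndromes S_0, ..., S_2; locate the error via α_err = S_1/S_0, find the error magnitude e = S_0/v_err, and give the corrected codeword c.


S = (4, 5, 3), error at position 5, error magnitude e = 3, c = [8, 0, 3, 10, 11].

Step 1: column multipliers v_i = (∏_{j≠i}(α_i − α_j))^{−1} mod 13.
  i = 1 (α = 9): (9−8)(9−10)(9−6)(9−11) = 1·(−1)·3·(−2) = 6 ≡ 6, so v_1 = 6^{−1} = 11 (mod 13).
  i = 2 (α = 8): (8−9)(8−10)(8−6)(8−11) = (−1)·(−2)·2·(−3) = −12 ≡ 1, so v_2 = 1^{−1} = 1 (mod 13).
  i = 3 (α = 10): (10−9)(10−8)(10−6)(10−11) = 1·2·4·(−1) = −8 ≡ 5, so v_3 = 5^{−1} = 8 (mod 13).
  i = 4 (α = 6): (6−9)(6−8)(6−10)(6−11) = (−3)·(−2)·(−4)·(−5) = 120 ≡ 3, so v_4 = 3^{−1} = 9 (mod 13).
  i = 5 (α = 11): (11−9)(11−8)(11−10)(11−6) = 2·3·1·5 = 30 ≡ 4, so v_5 = 4^{−1} = 10 (mod 13).
  v = [11, 1, 8, 9, 10].
Step 2: syndromes of r = [8, 0, 3, 10, 1] (all sums mod 13).
  S_0 = Σ v_i r_i = 11·8 + 1·0 + 8·3 + 9·10 + 10·1 = 212 ≡ 4.
  S_1 = Σ v_i α_i r_i = 11·9·8 + 1·8·0 + 8·10·3 + 9·6·10 + 10·11·1 = 1682 ≡ 5.
  α_i^2 mod 13 = [3, 12, 9, 10, 4].
  S_2 = Σ v_i α_i^2 r_i = 11·3·8 + 1·12·0 + 8·9·3 + 9·10·10 + 10·4·1 = 1420 ≡ 3.
  S = (4, 5, 3) ≠ 0, so r is not a codeword (an error is present).
Step 3: locate the error. For a single error e at position i, S_ℓ = v_i·e·α_i^ℓ, so α_err = S_1/S_0.
  S_0^{−1} = 4^{−1} = 10 (mod 13), so α_err = 5·10 = 50 ≡ 11 = α_5. Error position i = 5.
  Consistency check: S_2/S_1 = 3·8 = 24 ≡ 11 = α_err ✓ (single-error assumption holds).
Step 4: error magnitude e = S_0/v_5 = S_0·∏_{j≠5}(α_5 − α_j) = 4·4 = 16 ≡ 3 (mod 13).
Step 5: correct position 5: c_5 = r_5 − e = 1 − 3 ≡ 11 (mod 13). Hence c = [8, 0, 3, 10, 11].
  Check: interpolating c through the α_i gives m(x) = 1 + 8·x (degree < 2) with m(α_i) = c_i for every i, so c is indeed a codeword.


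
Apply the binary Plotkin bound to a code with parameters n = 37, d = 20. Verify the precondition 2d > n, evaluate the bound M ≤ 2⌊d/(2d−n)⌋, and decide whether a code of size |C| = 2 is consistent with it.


Plotkin bound M ≤ 12; given |C| = 2 ≤ bound (satisfied).

Check applicability: 2d = 40, n = 37.
2d − n = 3 > 0, so Plotkin applies.
Compute d/(2d−n) = 20/3 ≈ 6.6667.
⌊d/(2d−n)⌋ = 6.
Plotkin bound: M ≤ 2·6 = 12.
Given |C| = 2, check: satisfied.
This |C| is below the Plotkin bound.


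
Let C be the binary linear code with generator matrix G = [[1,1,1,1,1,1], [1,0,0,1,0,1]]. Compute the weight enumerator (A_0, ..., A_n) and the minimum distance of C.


Weight distribution: A_0 = 1, A_3 = 2, A_6 = 1. Minimum distance d = 3.

Enumerate all 2^2 = 4 messages m ∈ F_2^2.
For each, compute codeword c = mG in F_2^6, then tally its weight.
  m = 00 → c = 000000, weight = 0.
  m = 10 → c = 111111, weight = 6.
  m = 01 → c = 100101, weight = 3.
  m = 11 → c = 011010, weight = 3.
Tally weights:
  weight 0: 1 codewords.
  weight 3: 2 codewords.
  weight 6: 1 codewords.
Minimum distance d = smallest w > 0 with A_w > 0 = 3.
Sanity: Σ A_w = 4 = 2^2 = 4 ✓.


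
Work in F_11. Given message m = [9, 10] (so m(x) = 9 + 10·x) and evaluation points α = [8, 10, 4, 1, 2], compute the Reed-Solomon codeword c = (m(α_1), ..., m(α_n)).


c = [1, 10, 5, 8, 7]

Message polynomial: m(x) = 9 + 10·x (mod 11).
For each evaluation point α_i, compute m(α_i) mod 11:
  α_1 = 8: Horner steps 10 → 1, so m(8) = 1.
  α_2 = 10: Horner steps 10 → 10, so m(10) = 10.
  α_3 = 4: Horner steps 10 → 5, so m(4) = 5.
  α_4 = 1: Horner steps 10 → 8, so m(1) = 8.
  α_5 = 2: Horner steps 10 → 7, so m(2) = 7.
Codeword c = [1, 10, 5, 8, 7] ∈ F_11^5.


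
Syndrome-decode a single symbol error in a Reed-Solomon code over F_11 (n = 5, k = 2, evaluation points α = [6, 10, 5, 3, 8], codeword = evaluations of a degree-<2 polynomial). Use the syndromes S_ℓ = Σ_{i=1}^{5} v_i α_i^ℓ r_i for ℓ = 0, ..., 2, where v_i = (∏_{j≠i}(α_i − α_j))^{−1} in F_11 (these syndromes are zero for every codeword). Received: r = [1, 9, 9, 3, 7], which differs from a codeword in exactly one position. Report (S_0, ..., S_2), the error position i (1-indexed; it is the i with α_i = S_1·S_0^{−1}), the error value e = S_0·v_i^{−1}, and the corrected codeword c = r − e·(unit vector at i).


S = (8, 3, 8), error at position 2, error magnitude e = 7, c = [1, 2, 9, 3, 7].

Step 1: column multipliers v_i = (∏_{j≠i}(α_i − α_j))^{−1} mod 11.
  i = 1 (α = 6): (6−10)(6−5)(6−3)(6−8) = (−4)·1·3·(−2) = 24 ≡ 2, so v_1 = 2^{−1} = 6 (mod 11).
  i = 2 (α = 10): (10−6)(10−5)(10−3)(10−8) = 4·5·7·2 = 280 ≡ 5, so v_2 = 5^{−1} = 9 (mod 11).
  i = 3 (α = 5): (5−6)(5−10)(5−3)(5−8) = (−1)·(−5)·2·(−3) = −30 ≡ 3, so v_3 = 3^{−1} = 4 (mod 11).
  i = 4 (α = 3): (3−6)(3−10)(3−5)(3−8) = (−3)·(−7)·(−2)·(−5) = 210 ≡ 1, so v_4 = 1^{−1} = 1 (mod 11).
  i = 5 (α = 8): (8−6)(8−10)(8−5)(8−3) = 2·(−2)·3·5 = −60 ≡ 6, so v_5 = 6^{−1} = 2 (mod 11).
  v = [6, 9, 4, 1, 2].
Step 2: syndromes of r = [1, 9, 9, 3, 7] (all sums mod 11).
  S_0 = Σ v_i r_i = 6·1 + 9·9 + 4·9 + 1·3 + 2·7 = 140 ≡ 8.
  S_1 = Σ v_i α_i r_i = 6·6·1 + 9·10·9 + 4·5·9 + 1·3·3 + 2·8·7 = 1147 ≡ 3.
  α_i^2 mod 11 = [3, 1, 3, 9, 9].
  S_2 = Σ v_i α_i^2 r_i = 6·3·1 + 9·1·9 + 4·3·9 + 1·9·3 + 2·9·7 = 360 ≡ 8.
  S = (8, 3, 8) ≠ 0, so r is not a codeword (an error is present).
Step 3: locate the error. For a single error e at position i, S_ℓ = v_i·e·α_i^ℓ, so α_err = S_1/S_0.
  S_0^{−1} = 8^{−1} = 7 (mod 11), so α_err = 3·7 = 21 ≡ 10 = α_2. Error position i = 2.
  Consistency check: S_2/S_1 = 8·4 = 32 ≡ 10 = α_err ✓ (single-error assumption holds).
Step 4: error magnitude e = S_0/v_2 = S_0·∏_{j≠2}(α_2 − α_j) = 8·5 = 40 ≡ 7 (mod 11).
Step 5: correct position 2: c_2 = r_2 − e = 9 − 7 ≡ 2 (mod 11). Hence c = [1, 2, 9, 3, 7].
  Check: interpolating c through the α_i gives m(x) = 5 + 3·x (degree < 2) with m(α_i) = c_i for every i, so c is indeed a codeword.
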